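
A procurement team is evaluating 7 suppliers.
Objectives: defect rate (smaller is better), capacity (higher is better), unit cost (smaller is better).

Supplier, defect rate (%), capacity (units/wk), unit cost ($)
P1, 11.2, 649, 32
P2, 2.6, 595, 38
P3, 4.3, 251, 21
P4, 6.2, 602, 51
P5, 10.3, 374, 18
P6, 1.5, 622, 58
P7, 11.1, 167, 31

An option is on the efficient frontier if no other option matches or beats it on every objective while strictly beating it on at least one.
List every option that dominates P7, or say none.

P3, P5

P3: defect rate 4.3≤11.1, capacity 251≥167, unit cost 21≤31 — dominates P7.
P5: defect rate 10.3≤11.1, capacity 374≥167, unit cost 18≤31 — dominates P7.
Others (P1, P2, P4, P6) are each worse than P7 on at least one objective.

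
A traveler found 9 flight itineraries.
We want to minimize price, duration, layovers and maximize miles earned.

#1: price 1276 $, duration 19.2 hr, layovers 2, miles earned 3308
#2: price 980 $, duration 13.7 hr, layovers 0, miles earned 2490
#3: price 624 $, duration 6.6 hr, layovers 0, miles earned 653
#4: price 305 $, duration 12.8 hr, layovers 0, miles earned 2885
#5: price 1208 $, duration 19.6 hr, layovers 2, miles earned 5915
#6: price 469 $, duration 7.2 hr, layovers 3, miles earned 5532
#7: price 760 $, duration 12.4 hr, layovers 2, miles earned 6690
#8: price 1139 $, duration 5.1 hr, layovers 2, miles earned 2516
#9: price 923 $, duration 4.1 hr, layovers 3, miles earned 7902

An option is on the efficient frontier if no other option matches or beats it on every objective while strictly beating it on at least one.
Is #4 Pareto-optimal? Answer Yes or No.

Yes

#1: worse on price (1276 vs 305).
#2: worse on price (980 vs 305).
#3: worse on price (624 vs 305).
#5: worse on price (1208 vs 305).
#6: worse on price (469 vs 305).
#7: worse on price (760 vs 305).
#8: worse on price (1139 vs 305).
#9: worse on price (923 vs 305).
No option is at least as good as #4 on every objective and strictly better on one.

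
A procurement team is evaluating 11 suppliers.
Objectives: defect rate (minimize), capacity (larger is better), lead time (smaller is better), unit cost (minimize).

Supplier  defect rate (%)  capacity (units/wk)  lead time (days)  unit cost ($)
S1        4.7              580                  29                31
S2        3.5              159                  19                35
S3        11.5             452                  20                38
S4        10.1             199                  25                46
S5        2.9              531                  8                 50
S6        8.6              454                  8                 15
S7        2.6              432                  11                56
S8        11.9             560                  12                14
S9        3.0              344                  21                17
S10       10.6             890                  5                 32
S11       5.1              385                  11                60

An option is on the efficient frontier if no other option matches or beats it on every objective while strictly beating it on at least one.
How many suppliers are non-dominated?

8

S1: not dominated.
S2: not dominated.
S3: dominated by S6 (defect rate 8.6≤11.5, capacity 454≥452, lead time 8≤20, unit cost 15≤38).
S4: dominated by S6 (defect rate 8.6≤10.1, capacity 454≥199, lead time 8≤25, unit cost 15≤46).
S5: not dominated.
S6: not dominated.
S7: not dominated (best defect rate).
S8: not dominated (best unit cost).
S9: not dominated.
S10: not dominated (best capacity).
S11: dominated by S5 (defect rate 2.9≤5.1, capacity 531≥385, lead time 8≤11, unit cost 50≤60).
Pareto-optimal: S1, S2, S5, S6, S7, S8, S9, S10 → 8.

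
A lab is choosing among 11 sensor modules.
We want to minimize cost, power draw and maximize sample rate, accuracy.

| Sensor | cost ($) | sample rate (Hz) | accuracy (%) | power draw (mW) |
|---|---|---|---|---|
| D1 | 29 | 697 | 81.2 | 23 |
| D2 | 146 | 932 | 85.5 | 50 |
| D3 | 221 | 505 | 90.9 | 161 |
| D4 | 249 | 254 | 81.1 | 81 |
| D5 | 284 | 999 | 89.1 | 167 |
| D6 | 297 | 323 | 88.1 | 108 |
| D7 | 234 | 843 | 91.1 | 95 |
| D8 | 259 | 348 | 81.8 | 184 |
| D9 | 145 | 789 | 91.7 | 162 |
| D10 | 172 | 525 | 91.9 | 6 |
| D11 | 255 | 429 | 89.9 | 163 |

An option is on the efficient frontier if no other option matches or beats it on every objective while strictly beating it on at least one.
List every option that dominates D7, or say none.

none

D1: worse on sample rate (697 vs 843).
D2: worse on accuracy (85.5 vs 91.1).
D3: worse on sample rate (505 vs 843).
D4: worse on cost (249 vs 234).
D5: worse on cost (284 vs 234).
D6: worse on cost (297 vs 234).
D8: worse on cost (259 vs 234).
D9: worse on sample rate (789 vs 843).
D10: worse on sample rate (525 vs 843).
D11: worse on cost (255 vs 234).
No option dominates D7.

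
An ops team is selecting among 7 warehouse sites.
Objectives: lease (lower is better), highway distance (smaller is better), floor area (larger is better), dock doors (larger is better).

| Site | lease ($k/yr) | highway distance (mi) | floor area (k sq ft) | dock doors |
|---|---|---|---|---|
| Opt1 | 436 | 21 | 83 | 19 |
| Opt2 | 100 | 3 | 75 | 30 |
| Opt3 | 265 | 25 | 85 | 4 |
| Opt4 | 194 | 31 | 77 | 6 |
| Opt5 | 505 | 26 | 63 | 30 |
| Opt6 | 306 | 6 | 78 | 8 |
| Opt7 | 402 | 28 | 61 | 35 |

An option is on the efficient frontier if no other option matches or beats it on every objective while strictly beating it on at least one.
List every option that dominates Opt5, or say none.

Opt2

Opt2: lease 100≤505, highway distance 3≤26, floor area 75≥63, dock doors 30≥30 — dominates Opt5.
Others (Opt1, Opt3, Opt4, Opt6, Opt7) are each worse than Opt5 on at least one objective.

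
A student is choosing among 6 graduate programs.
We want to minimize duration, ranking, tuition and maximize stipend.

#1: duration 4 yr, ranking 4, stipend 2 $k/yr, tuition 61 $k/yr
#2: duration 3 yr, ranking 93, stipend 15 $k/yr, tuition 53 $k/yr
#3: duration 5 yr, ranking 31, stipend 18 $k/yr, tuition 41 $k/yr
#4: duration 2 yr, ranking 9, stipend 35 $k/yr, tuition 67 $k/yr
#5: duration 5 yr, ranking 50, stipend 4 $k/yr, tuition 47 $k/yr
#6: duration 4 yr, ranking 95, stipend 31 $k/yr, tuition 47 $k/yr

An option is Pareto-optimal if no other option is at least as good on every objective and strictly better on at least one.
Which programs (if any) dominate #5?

#3: duration 5≤5, ranking 31≤50, stipend 18≥4, tuition 41≤47 — dominates #5.
Others (#1, #2, #4, #6) are each worse than #5 on at least one objective.

#3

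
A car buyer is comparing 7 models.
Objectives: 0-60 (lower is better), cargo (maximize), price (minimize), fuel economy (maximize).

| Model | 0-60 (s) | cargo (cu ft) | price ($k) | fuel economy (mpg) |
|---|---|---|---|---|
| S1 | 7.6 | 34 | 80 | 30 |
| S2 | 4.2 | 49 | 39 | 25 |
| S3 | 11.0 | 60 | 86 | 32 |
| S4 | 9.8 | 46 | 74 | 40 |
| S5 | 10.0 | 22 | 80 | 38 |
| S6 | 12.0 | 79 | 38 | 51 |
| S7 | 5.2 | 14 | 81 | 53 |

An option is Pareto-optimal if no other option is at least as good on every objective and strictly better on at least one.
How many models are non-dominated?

S1: not dominated.
S2: not dominated (best 0-60).
S3: not dominated.
S4: not dominated.
S5: dominated by S4 (0-60 9.8≤10.0, cargo 46≥22, price 74≤80, fuel economy 40≥38).
S6: not dominated (best cargo).
S7: not dominated (best fuel economy).
Pareto-optimal: S1, S2, S3, S4, S6, S7 → 6.

6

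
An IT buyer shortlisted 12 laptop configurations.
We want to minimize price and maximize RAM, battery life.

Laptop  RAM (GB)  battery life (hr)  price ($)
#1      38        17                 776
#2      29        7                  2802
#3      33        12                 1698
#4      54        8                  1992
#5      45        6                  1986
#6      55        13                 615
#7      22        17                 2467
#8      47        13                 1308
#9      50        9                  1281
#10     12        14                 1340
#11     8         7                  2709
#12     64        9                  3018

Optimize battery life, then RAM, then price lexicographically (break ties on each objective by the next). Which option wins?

#1

First maximize battery life: best is 17, kept {#1, #7}.
Then maximize RAM: best is 38, kept {#1}.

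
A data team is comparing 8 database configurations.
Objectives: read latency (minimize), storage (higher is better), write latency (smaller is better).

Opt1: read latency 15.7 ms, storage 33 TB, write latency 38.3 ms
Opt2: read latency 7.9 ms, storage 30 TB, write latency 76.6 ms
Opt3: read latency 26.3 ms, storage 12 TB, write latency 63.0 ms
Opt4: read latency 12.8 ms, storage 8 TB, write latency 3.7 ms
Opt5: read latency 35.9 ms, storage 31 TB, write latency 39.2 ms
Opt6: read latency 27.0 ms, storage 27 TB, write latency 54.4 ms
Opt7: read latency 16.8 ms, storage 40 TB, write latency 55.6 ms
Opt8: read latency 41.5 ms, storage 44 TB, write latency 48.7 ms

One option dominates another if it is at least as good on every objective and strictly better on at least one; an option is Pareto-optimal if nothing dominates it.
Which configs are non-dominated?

Opt1, Opt2, Opt4, Opt7, Opt8

Opt1: not dominated.
Opt2: not dominated (best read latency).
Opt3: dominated by Opt1 (read latency 15.7≤26.3, storage 33≥12, write latency 38.3≤63.0).
Opt4: not dominated (best write latency).
Opt5: dominated by Opt1 (read latency 15.7≤35.9, storage 33≥31, write latency 38.3≤39.2).
Opt6: dominated by Opt1 (read latency 15.7≤27.0, storage 33≥27, write latency 38.3≤54.4).
Opt7: not dominated.
Opt8: not dominated (best storage).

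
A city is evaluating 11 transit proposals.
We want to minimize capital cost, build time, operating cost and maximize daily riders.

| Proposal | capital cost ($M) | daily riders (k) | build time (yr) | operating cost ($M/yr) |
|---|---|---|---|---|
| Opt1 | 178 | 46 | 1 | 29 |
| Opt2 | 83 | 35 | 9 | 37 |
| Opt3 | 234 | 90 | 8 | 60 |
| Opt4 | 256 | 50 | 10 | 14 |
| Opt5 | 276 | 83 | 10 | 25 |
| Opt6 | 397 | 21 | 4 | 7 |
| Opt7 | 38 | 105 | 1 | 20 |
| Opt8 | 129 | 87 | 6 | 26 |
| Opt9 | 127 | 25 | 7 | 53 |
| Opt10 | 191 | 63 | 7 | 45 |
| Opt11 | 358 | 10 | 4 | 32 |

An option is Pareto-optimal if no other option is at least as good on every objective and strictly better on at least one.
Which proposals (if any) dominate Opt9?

Opt7

Opt7: capital cost 38≤127, daily riders 105≥25, build time 1≤7, operating cost 20≤53 — dominates Opt9.
Others (Opt1, Opt2, Opt3, Opt4, Opt5, Opt6, Opt8, Opt10, Opt11) are each worse than Opt9 on at least one objective.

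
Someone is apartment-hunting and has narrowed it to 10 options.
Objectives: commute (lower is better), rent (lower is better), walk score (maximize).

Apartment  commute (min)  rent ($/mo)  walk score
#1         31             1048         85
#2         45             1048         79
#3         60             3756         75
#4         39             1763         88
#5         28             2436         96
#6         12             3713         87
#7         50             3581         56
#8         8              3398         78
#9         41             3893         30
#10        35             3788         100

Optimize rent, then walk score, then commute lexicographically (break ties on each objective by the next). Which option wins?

#1

First minimize rent: best is 1048, kept {#1, #2}.
Then maximize walk score: best is 85, kept {#1}.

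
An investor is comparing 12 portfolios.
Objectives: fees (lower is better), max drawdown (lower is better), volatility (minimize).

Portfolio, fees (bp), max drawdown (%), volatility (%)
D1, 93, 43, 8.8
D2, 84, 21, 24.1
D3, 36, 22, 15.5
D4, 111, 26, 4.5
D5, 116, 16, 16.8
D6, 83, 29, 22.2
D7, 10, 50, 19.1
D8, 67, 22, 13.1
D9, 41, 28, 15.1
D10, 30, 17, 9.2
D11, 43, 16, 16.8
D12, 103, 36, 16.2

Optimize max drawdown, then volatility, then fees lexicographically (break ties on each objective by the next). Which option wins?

First minimize max drawdown: best is 16, kept {D5, D11}.
Then minimize volatility: best is 16.8, kept {D5, D11}.
Then minimize fees: best is 43, kept {D11}.

D11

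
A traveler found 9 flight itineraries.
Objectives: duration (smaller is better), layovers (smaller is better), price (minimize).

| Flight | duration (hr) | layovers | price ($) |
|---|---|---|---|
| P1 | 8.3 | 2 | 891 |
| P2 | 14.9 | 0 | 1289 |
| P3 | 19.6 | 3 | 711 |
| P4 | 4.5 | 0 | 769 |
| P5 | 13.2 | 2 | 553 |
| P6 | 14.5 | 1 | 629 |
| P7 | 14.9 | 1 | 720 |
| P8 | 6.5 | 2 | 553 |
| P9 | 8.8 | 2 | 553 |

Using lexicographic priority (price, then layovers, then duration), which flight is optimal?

First minimize price: best is 553, kept {P5, P8, P9}.
Then minimize layovers: best is 2, kept {P5, P8, P9}.
Then minimize duration: best is 6.5, kept {P8}.

P8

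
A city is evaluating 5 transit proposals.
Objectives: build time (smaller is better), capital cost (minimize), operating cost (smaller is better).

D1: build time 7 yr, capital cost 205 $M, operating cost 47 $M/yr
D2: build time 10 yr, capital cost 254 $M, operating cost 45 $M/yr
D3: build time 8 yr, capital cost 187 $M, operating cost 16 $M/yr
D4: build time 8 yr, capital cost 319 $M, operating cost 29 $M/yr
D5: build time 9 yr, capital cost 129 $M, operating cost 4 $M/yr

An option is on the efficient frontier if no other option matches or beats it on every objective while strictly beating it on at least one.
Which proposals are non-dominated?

D1, D3, D5

D1: not dominated (best build time).
D2: dominated by D3 (build time 8≤10, capital cost 187≤254, operating cost 16≤45).
D3: not dominated.
D4: dominated by D3 (build time 8≤8, capital cost 187≤319, operating cost 16≤29).
D5: not dominated (best capital cost).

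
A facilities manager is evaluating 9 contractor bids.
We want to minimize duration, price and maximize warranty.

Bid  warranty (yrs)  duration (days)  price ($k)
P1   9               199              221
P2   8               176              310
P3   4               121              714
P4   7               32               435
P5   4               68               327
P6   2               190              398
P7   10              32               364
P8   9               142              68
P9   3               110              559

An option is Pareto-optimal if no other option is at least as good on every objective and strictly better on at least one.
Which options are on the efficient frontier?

P5, P7, P8

P1: dominated by P8 (warranty 9≥9, duration 142≤199, price 68≤221).
P2: dominated by P8 (warranty 9≥8, duration 142≤176, price 68≤310).
P3: dominated by P4 (warranty 7≥4, duration 32≤121, price 435≤714).
P4: dominated by P7 (warranty 10≥7, duration 32≤32, price 364≤435).
P5: not dominated.
P6: dominated by P2 (warranty 8≥2, duration 176≤190, price 310≤398).
P7: not dominated (best warranty).
P8: not dominated (best price).
P9: dominated by P4 (warranty 7≥3, duration 32≤110, price 435≤559).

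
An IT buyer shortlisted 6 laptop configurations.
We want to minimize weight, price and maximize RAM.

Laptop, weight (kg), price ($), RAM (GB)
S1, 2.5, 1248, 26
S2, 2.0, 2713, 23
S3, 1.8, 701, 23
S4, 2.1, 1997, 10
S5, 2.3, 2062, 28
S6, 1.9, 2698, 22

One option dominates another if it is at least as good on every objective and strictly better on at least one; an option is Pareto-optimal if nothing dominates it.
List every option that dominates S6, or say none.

S3

S3: weight 1.8≤1.9, price 701≤2698, RAM 23≥22 — dominates S6.
Others (S1, S2, S4, S5) are each worse than S6 on at least one objective.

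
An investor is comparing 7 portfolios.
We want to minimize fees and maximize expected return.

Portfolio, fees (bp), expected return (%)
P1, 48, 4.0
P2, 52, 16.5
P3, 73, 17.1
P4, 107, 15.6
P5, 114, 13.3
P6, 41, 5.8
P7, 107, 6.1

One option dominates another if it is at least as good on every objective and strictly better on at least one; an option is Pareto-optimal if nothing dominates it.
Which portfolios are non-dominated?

P2, P3, P6

P1: dominated by P6 (fees 41≤48, expected return 5.8≥4.0).
P2: not dominated.
P3: not dominated (best expected return).
P4: dominated by P2 (fees 52≤107, expected return 16.5≥15.6).
P5: dominated by P2 (fees 52≤114, expected return 16.5≥13.3).
P6: not dominated (best fees).
P7: dominated by P2 (fees 52≤107, expected return 16.5≥6.1).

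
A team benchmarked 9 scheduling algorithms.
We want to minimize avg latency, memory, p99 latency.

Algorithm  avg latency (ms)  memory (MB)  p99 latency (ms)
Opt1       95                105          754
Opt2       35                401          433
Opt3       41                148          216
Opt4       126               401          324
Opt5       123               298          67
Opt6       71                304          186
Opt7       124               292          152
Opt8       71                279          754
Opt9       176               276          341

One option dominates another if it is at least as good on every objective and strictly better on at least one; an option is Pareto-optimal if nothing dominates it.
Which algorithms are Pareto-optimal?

Opt1, Opt2, Opt3, Opt5, Opt6, Opt7

Opt1: not dominated (best memory).
Opt2: not dominated (best avg latency).
Opt3: not dominated.
Opt4: dominated by Opt3 (avg latency 41≤126, memory 148≤401, p99 latency 216≤324).
Opt5: not dominated (best p99 latency).
Opt6: not dominated.
Opt7: not dominated.
Opt8: dominated by Opt3 (avg latency 41≤71, memory 148≤279, p99 latency 216≤754).
Opt9: dominated by Opt3 (avg latency 41≤176, memory 148≤276, p99 latency 216≤341).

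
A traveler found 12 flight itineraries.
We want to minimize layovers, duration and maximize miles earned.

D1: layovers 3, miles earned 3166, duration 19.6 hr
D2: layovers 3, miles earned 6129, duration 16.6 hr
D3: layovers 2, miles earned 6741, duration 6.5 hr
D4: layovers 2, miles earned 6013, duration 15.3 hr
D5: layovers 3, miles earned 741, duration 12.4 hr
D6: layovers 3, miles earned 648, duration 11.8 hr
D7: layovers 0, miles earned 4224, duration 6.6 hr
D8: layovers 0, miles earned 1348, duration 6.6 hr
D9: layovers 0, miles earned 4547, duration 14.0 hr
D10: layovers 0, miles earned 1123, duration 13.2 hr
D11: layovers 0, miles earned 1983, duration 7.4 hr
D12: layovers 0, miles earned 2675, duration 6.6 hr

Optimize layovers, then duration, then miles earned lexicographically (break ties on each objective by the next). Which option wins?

First minimize layovers: best is 0, kept {D7, D8, D9, D10, D11, D12}.
Then minimize duration: best is 6.6, kept {D7, D8, D12}.
Then maximize miles earned: best is 4224, kept {D7}.

D7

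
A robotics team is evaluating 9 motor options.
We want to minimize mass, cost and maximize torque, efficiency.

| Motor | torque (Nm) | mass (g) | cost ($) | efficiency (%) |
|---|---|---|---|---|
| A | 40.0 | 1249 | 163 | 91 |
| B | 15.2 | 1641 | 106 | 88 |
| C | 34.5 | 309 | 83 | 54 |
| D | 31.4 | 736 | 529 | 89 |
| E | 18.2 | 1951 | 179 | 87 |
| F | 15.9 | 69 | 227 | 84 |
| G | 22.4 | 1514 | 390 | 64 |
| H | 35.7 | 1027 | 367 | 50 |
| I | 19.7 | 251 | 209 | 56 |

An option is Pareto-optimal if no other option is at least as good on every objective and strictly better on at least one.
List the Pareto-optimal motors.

A: not dominated (best torque).
B: not dominated.
C: not dominated (best cost).
D: not dominated.
E: dominated by A (torque 40.0≥18.2, mass 1249≤1951, cost 163≤179, efficiency 91≥87).
F: not dominated (best mass).
G: dominated by A (torque 40.0≥22.4, mass 1249≤1514, cost 163≤390, efficiency 91≥64).
H: not dominated.
I: not dominated.

A, B, C, D, F, H, I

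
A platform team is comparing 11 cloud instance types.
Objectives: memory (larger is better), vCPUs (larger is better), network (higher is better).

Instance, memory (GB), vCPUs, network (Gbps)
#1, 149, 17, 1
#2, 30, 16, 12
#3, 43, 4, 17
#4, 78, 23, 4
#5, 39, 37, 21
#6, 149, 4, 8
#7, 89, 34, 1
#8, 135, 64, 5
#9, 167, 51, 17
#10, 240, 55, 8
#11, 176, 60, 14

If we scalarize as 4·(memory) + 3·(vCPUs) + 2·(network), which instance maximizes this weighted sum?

#1: 4·149 + 3·17 + 2·1 = 649
#2: 4·30 + 3·16 + 2·12 = 192
#3: 4·43 + 3·4 + 2·17 = 218
#4: 4·78 + 3·23 + 2·4 = 389
#5: 4·39 + 3·37 + 2·21 = 309
#6: 4·149 + 3·4 + 2·8 = 624
#7: 4·89 + 3·34 + 2·1 = 460
#8: 4·135 + 3·64 + 2·5 = 742
#9: 4·167 + 3·51 + 2·17 = 855
#10: 4·240 + 3·55 + 2·8 = 1141
#11: 4·176 + 3·60 + 2·14 = 912
Highest: #10 at 1141.

#10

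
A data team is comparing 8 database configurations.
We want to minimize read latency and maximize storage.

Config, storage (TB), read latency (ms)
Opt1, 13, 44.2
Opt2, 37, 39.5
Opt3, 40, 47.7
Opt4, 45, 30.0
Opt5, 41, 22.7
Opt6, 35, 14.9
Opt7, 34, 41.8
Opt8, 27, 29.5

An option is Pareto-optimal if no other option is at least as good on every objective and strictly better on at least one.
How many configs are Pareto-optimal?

3

Opt1: dominated by Opt2 (storage 37≥13, read latency 39.5≤44.2).
Opt2: dominated by Opt4 (storage 45≥37, read latency 30.0≤39.5).
Opt3: dominated by Opt4 (storage 45≥40, read latency 30.0≤47.7).
Opt4: not dominated (best storage).
Opt5: not dominated.
Opt6: not dominated (best read latency).
Opt7: dominated by Opt2 (storage 37≥34, read latency 39.5≤41.8).
Opt8: dominated by Opt5 (storage 41≥27, read latency 22.7≤29.5).
Pareto-optimal: Opt4, Opt5, Opt6 → 3.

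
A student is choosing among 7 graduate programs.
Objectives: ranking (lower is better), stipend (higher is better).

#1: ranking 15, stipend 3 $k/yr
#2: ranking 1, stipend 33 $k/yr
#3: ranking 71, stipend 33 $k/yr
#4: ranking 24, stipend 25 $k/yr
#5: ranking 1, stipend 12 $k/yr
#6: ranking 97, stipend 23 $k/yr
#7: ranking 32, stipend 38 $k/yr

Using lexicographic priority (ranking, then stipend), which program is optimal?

First minimize ranking: best is 1, kept {#2, #5}.
Then maximize stipend: best is 33, kept {#2}.

#2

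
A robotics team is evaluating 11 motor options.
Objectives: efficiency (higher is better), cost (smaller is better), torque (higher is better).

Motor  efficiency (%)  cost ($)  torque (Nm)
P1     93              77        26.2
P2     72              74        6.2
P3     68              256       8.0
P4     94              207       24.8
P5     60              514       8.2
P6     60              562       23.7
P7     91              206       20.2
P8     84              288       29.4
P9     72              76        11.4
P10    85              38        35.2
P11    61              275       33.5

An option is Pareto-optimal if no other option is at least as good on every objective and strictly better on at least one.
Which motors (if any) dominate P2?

P10

P10: efficiency 85≥72, cost 38≤74, torque 35.2≥6.2 — dominates P2.
Others (P1, P3, P4, P5, P6, P7, P8, P9, P11) are each worse than P2 on at least one objective.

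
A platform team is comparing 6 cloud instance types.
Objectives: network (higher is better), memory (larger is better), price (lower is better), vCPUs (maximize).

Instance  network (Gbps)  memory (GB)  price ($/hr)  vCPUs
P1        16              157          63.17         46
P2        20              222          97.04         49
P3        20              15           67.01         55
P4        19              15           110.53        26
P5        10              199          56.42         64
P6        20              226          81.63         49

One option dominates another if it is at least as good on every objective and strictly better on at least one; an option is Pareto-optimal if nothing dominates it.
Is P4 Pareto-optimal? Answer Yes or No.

No

P2 vs P4: network 20≥19, memory 222≥15, price 97.04≤110.53, vCPUs 49≥26 — P2 is at least as good on every objective and strictly better on at least one, so P2 dominates P4.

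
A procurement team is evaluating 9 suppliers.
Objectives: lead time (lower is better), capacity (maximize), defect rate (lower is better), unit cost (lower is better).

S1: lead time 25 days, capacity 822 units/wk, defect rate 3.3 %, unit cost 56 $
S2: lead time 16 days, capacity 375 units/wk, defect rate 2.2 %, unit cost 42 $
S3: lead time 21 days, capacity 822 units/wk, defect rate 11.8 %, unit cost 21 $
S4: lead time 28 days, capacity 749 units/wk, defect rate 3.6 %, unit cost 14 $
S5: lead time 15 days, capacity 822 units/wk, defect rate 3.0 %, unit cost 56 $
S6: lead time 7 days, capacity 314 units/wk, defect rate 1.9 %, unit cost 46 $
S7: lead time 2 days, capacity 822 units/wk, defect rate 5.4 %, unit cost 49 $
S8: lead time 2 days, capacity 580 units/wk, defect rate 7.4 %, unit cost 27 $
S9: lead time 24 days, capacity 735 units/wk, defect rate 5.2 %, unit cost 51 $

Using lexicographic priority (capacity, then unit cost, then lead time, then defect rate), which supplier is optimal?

First maximize capacity: best is 822, kept {S1, S3, S5, S7}.
Then minimize unit cost: best is 21, kept {S3}.

S3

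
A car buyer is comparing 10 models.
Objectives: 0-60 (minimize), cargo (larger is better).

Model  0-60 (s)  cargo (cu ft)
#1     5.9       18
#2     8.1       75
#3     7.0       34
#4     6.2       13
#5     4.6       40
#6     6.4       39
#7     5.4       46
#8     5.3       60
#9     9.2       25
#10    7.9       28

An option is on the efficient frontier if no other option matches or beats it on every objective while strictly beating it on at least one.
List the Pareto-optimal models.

#1: dominated by #5 (0-60 4.6≤5.9, cargo 40≥18).
#2: not dominated (best cargo).
#3: dominated by #5 (0-60 4.6≤7.0, cargo 40≥34).
#4: dominated by #1 (0-60 5.9≤6.2, cargo 18≥13).
#5: not dominated (best 0-60).
#6: dominated by #5 (0-60 4.6≤6.4, cargo 40≥39).
#7: dominated by #8 (0-60 5.3≤5.4, cargo 60≥46).
#8: not dominated.
#9: dominated by #2 (0-60 8.1≤9.2, cargo 75≥25).
#10: dominated by #3 (0-60 7.0≤7.9, cargo 34≥28).

#2, #5, #8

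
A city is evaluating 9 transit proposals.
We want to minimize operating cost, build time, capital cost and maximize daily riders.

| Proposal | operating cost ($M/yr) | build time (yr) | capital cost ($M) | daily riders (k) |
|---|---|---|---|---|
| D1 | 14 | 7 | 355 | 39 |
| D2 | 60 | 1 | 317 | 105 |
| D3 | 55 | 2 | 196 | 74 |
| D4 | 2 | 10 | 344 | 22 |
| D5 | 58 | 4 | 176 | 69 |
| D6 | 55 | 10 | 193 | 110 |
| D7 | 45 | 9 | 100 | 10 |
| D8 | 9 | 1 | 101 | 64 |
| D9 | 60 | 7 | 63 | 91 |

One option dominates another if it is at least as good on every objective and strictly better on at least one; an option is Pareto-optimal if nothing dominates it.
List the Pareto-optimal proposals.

D1: dominated by D8 (operating cost 9≤14, build time 1≤7, capital cost 101≤355, daily riders 64≥39).
D2: not dominated.
D3: not dominated.
D4: not dominated (best operating cost).
D5: not dominated.
D6: not dominated (best daily riders).
D7: not dominated.
D8: not dominated.
D9: not dominated (best capital cost).

D2, D3, D4, D5, D6, D7, D8, D9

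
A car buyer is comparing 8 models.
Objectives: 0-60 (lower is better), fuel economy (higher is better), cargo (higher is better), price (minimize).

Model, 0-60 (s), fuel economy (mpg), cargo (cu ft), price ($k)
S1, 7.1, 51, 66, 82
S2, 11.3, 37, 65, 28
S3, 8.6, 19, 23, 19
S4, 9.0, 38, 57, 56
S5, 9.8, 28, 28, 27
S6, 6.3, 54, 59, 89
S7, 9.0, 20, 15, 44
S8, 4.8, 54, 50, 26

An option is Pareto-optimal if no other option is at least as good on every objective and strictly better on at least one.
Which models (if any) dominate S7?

S8

S8: 0-60 4.8≤9.0, fuel economy 54≥20, cargo 50≥15, price 26≤44 — dominates S7.
Others (S1, S2, S3, S4, S5, S6) are each worse than S7 on at least one objective.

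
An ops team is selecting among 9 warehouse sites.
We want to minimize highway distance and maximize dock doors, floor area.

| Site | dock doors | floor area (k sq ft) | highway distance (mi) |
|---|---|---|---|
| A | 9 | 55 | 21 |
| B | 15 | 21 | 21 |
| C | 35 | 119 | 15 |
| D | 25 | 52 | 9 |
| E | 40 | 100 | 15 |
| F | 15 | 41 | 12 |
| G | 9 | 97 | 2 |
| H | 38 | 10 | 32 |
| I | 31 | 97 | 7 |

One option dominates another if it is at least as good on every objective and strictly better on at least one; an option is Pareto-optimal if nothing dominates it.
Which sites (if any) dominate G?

A: worse on floor area (55 vs 97).
B: worse on floor area (21 vs 97).
C: worse on highway distance (15 vs 2).
D: worse on floor area (52 vs 97).
E: worse on highway distance (15 vs 2).
F: worse on floor area (41 vs 97).
H: worse on floor area (10 vs 97).
I: worse on highway distance (7 vs 2).
No option dominates G.

none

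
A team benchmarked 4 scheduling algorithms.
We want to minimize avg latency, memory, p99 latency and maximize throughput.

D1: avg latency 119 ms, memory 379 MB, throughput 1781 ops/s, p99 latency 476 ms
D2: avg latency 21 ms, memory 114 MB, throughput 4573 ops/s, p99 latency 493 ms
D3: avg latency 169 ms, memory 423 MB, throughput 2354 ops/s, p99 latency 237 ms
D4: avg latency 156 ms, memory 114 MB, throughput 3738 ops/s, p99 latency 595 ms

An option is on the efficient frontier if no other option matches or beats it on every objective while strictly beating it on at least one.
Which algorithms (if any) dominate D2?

D1: worse on avg latency (119 vs 21).
D3: worse on avg latency (169 vs 21).
D4: worse on avg latency (156 vs 21).
No option dominates D2.

none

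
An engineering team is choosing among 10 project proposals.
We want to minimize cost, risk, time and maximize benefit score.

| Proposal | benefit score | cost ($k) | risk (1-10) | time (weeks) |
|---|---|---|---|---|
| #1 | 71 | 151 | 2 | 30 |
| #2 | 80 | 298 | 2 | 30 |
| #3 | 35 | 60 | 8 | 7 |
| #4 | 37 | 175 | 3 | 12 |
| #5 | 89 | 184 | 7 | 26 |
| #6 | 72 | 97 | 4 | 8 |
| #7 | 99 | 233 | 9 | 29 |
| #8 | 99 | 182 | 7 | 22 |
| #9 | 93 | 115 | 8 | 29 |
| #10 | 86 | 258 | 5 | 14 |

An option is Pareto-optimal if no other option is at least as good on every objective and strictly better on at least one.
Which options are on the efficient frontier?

#1: not dominated.
#2: not dominated.
#3: not dominated (best cost).
#4: not dominated.
#5: dominated by #8 (benefit score 99≥89, cost 182≤184, risk 7≤7, time 22≤26).
#6: not dominated.
#7: dominated by #8 (benefit score 99≥99, cost 182≤233, risk 7≤9, time 22≤29).
#8: not dominated.
#9: not dominated.
#10: not dominated.

#1, #2, #3, #4, #6, #8, #9, #10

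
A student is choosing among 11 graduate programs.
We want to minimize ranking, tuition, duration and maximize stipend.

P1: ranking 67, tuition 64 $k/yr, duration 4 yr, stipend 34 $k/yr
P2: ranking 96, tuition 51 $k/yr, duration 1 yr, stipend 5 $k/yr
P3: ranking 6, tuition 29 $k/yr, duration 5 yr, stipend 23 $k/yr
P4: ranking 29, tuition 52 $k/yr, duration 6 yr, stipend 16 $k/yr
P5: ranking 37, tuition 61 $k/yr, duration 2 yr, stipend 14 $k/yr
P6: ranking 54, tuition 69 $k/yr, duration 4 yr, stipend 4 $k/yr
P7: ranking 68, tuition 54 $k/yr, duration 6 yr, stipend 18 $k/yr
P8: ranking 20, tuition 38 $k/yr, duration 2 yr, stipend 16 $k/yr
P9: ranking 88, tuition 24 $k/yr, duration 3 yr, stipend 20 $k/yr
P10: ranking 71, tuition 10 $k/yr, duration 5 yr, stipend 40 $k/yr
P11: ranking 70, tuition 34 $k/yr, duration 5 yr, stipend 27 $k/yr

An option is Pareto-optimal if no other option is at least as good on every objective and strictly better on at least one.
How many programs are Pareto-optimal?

P1: not dominated.
P2: not dominated (best duration).
P3: not dominated (best ranking).
P4: dominated by P3 (ranking 6≤29, tuition 29≤52, duration 5≤6, stipend 23≥16).
P5: dominated by P8 (ranking 20≤37, tuition 38≤61, duration 2≤2, stipend 16≥14).
P6: dominated by P5 (ranking 37≤54, tuition 61≤69, duration 2≤4, stipend 14≥4).
P7: dominated by P3 (ranking 6≤68, tuition 29≤54, duration 5≤6, stipend 23≥18).
P8: not dominated.
P9: not dominated.
P10: not dominated (best tuition).
P11: not dominated.
Pareto-optimal: P1, P2, P3, P8, P9, P10, P11 → 7.

7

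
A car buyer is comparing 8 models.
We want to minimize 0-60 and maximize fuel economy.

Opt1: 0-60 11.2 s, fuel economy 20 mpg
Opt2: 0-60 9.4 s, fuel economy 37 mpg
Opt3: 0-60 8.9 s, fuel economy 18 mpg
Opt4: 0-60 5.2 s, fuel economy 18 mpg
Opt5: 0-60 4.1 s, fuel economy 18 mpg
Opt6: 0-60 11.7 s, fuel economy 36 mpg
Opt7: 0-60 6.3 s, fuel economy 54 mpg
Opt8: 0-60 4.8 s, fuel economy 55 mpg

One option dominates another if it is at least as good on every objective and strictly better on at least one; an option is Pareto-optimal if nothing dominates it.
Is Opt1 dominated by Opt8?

Opt8 vs Opt1: 0-60 4.8≤11.2, fuel economy 55≥20 — Opt8 is at least as good on every objective with at least one strict improvement.

Yes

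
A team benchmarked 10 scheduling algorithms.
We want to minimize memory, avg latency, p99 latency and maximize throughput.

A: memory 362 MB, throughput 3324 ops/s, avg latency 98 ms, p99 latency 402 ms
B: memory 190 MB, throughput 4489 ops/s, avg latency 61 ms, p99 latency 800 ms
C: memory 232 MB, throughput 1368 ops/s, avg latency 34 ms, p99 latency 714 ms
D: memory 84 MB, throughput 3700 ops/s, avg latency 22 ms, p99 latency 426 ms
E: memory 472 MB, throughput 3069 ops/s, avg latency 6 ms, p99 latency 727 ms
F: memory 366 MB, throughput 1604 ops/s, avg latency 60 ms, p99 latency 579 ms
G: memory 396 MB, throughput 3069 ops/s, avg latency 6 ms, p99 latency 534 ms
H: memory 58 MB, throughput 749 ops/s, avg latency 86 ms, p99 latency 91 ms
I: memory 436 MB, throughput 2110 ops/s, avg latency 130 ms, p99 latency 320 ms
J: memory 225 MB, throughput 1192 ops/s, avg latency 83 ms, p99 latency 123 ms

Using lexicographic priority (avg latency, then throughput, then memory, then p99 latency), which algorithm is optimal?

G

First minimize avg latency: best is 6, kept {E, G}.
Then maximize throughput: best is 3069, kept {E, G}.
Then minimize memory: best is 396, kept {G}.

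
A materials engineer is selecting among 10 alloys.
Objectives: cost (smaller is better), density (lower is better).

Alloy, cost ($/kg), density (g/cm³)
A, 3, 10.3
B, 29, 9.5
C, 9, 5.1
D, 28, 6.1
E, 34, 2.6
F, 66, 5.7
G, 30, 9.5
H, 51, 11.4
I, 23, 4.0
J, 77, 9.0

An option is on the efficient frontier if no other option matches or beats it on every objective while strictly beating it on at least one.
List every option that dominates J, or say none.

C: cost 9≤77, density 5.1≤9.0 — dominates J.
D: cost 28≤77, density 6.1≤9.0 — dominates J.
E: cost 34≤77, density 2.6≤9.0 — dominates J.
F: cost 66≤77, density 5.7≤9.0 — dominates J.
I: cost 23≤77, density 4.0≤9.0 — dominates J.
Others (A, B, G, H) are each worse than J on at least one objective.

C, D, E, F, I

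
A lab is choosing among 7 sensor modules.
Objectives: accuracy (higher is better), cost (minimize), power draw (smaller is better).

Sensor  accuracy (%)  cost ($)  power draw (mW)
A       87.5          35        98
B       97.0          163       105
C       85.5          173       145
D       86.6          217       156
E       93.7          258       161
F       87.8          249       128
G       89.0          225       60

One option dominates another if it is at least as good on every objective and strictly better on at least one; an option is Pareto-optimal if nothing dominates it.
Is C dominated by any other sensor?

A vs C: accuracy 87.5≥85.5, cost 35≤173, power draw 98≤145 — A is at least as good on every objective and strictly better on at least one, so A dominates C.

Yes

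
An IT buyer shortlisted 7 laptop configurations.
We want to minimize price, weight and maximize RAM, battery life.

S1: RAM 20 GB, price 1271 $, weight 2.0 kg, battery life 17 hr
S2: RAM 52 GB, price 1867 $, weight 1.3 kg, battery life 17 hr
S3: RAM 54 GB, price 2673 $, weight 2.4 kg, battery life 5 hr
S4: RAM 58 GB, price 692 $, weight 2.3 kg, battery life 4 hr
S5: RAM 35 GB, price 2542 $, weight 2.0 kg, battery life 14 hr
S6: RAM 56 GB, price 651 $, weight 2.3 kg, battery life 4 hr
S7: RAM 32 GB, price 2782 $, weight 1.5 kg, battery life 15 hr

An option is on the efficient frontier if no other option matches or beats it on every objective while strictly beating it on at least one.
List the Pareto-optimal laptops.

S1, S2, S3, S4, S6

S1: not dominated.
S2: not dominated (best weight).
S3: not dominated.
S4: not dominated (best RAM).
S5: dominated by S2 (RAM 52≥35, price 1867≤2542, weight 1.3≤2.0, battery life 17≥14).
S6: not dominated (best price).
S7: dominated by S2 (RAM 52≥32, price 1867≤2782, weight 1.3≤1.5, battery life 17≥15).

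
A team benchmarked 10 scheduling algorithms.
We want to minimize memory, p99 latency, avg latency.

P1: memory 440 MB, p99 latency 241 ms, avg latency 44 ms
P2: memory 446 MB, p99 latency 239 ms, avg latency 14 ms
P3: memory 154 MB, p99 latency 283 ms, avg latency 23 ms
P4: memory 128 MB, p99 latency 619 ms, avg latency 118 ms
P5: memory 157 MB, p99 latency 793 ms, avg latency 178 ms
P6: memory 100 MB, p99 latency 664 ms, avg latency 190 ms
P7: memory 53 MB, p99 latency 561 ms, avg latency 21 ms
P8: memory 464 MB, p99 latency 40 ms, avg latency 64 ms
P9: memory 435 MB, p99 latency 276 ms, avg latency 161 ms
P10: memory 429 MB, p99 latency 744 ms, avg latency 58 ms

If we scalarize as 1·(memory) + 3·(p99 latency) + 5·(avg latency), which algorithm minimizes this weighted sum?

P1: 1·440 + 3·241 + 5·44 = 1383
P2: 1·446 + 3·239 + 5·14 = 1233
P3: 1·154 + 3·283 + 5·23 = 1118
P4: 1·128 + 3·619 + 5·118 = 2575
P5: 1·157 + 3·793 + 5·178 = 3426
P6: 1·100 + 3·664 + 5·190 = 3042
P7: 1·53 + 3·561 + 5·21 = 1841
P8: 1·464 + 3·40 + 5·64 = 904
P9: 1·435 + 3·276 + 5·161 = 2068
P10: 1·429 + 3·744 + 5·58 = 2951
Lowest: P8 at 904.

P8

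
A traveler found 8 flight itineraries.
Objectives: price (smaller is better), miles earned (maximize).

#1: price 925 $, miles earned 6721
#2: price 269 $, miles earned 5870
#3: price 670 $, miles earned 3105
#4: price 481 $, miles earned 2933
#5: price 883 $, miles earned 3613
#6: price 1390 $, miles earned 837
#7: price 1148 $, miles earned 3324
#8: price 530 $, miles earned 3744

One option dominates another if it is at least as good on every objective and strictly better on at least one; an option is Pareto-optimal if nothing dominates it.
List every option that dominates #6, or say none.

#1, #2, #3, #4, #5, #7, #8

#1: price 925≤1390, miles earned 6721≥837 — dominates #6.
#2: price 269≤1390, miles earned 5870≥837 — dominates #6.
#3: price 670≤1390, miles earned 3105≥837 — dominates #6.
#4: price 481≤1390, miles earned 2933≥837 — dominates #6.
#5: price 883≤1390, miles earned 3613≥837 — dominates #6.
#7: price 1148≤1390, miles earned 3324≥837 — dominates #6.
#8: price 530≤1390, miles earned 3744≥837 — dominates #6.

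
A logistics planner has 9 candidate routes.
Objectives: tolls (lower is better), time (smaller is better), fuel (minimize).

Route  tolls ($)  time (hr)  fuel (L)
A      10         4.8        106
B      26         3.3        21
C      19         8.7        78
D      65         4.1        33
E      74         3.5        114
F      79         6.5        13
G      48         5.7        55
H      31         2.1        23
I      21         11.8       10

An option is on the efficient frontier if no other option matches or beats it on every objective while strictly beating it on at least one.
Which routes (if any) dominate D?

B, H

B: tolls 26≤65, time 3.3≤4.1, fuel 21≤33 — dominates D.
H: tolls 31≤65, time 2.1≤4.1, fuel 23≤33 — dominates D.
Others (A, C, E, F, G, I) are each worse than D on at least one objective.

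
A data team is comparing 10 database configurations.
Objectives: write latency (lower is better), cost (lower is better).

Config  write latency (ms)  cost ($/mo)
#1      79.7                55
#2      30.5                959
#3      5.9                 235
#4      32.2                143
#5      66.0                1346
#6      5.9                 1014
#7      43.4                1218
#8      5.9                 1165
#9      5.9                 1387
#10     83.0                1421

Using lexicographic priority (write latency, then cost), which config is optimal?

First minimize write latency: best is 5.9, kept {#3, #6, #8, #9}.
Then minimize cost: best is 235, kept {#3}.

#3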